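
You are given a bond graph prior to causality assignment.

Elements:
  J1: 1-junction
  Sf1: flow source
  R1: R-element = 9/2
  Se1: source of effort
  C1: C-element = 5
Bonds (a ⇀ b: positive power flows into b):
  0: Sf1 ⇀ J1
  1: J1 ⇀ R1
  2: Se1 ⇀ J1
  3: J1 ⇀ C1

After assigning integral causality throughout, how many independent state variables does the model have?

1  (C1 all integral)

b0 stroke at Sf1  (Sf1 fixes flow; stroke at Sf1)
b2 stroke at J1  (Se1 (Se) sets effort on bond)
b1 stroke at J1  (J1 flow already set via bond 0)
b3 stroke at J1  (common-f at J1 fixed by 0)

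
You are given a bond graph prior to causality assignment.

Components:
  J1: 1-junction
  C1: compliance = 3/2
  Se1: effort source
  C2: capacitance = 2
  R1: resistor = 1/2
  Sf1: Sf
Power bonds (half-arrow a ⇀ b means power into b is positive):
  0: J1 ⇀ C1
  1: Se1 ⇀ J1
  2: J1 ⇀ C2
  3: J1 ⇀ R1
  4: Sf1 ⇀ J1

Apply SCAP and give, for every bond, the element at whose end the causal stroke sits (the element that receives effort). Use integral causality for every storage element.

β1 |J1  (Se1: effort source, stroke at far end)
β4 |Sf1  (source Sf1 imposes f)
β0 |J1  (J1 flow already set via bond 4)
β2 |J1  (J1: bond 4 brought flow, rest push out)
β3 |J1  (J1: bond 4 brought flow, rest push out)

β0 stroke at J1
β1 stroke at J1
β2 stroke at J1
β3 stroke at J1
β4 stroke at Sf1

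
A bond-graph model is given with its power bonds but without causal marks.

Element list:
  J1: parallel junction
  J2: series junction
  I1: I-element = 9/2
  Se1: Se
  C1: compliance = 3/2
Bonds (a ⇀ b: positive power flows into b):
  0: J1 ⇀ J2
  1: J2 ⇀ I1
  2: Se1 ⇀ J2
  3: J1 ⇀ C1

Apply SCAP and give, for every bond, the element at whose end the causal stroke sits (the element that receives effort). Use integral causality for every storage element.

#0 →J2
#1 →I1
#2 →J2
#3 →J1

#2 |J2  (Se1 fixes effort; stroke away)
#1 |I1  (I1 outputs flow p/I1)
#0 |J2  (J2 flow already set via bond 1)
#3 |J1  (J1: last free bond brings effort in)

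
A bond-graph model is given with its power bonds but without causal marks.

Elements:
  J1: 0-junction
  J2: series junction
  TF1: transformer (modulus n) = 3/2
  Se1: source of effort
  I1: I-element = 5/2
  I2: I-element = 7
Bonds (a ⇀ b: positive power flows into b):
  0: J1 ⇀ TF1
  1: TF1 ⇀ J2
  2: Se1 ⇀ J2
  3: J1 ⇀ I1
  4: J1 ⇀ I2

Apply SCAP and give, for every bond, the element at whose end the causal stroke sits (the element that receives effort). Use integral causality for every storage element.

#2 |J2  (Se1 fixes effort; stroke away)
#1 |TF1  (J2 needs exactly one f-in)
#0 |J1  (through TF1, causality passes straight; one stroke at TF1)
#3 |I1  (J1 effort already set via bond 0)
#4 |I2  (0-jn J1 has e-setter on 0)

β0 |J1
β1 |TF1
β2 |J2
β3 |I1
β4 |I2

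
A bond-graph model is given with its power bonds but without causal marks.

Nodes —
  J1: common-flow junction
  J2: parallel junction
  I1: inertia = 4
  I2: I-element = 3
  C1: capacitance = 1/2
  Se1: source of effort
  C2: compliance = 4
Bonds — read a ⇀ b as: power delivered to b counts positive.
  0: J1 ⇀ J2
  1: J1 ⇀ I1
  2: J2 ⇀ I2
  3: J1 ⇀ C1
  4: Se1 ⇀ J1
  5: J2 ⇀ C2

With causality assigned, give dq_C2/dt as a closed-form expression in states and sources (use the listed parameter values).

dq_C2/dt = p_I1/4 - p_I2/3

#4 |J1  (source Se1 imposes e)
#1 |I1  (I1 integral (f out))
#0 |J1  (J1 flow already set via bond 1)
#3 |J1  (common-f at J1 fixed by 1)
#2 |I2  (prefer integral on I2)
#5 |J2  (J2: last free bond brings effort in)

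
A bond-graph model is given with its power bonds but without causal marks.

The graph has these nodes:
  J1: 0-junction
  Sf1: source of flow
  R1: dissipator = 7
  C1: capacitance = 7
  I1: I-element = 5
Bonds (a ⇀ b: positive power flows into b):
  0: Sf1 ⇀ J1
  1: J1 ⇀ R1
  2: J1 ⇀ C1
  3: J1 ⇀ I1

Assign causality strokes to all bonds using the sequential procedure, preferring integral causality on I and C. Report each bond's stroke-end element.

b0 →Sf1  (Sf1 fixes flow; stroke at Sf1)
b2 →J1  (C1 outputs effort q/C1)
b1 →R1  (common-e at J1 fixed by 2)
b3 →I1  (0-jn J1 has e-setter on 2)

b0 stroke→Sf1
b1 stroke→R1
b2 stroke→J1
b3 stroke→I1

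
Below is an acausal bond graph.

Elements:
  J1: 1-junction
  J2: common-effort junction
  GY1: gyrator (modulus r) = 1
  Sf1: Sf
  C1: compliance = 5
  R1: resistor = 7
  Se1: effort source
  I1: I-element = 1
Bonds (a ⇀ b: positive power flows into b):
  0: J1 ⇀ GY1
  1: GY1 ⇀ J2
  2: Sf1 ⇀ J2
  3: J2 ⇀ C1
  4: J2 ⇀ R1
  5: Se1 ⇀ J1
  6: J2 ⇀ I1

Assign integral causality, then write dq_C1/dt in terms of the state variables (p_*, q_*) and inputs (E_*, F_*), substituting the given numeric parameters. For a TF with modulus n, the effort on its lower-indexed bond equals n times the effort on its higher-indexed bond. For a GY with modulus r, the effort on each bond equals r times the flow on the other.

dq_C1/dt = E_Se1 + F_Sf1 - p_I1 - q_C1/35

β2 stroke at Sf1  (Sf1 (Sf) sets flow on bond)
β5 stroke at J1  (Se1: effort source, stroke at far end)
β0 stroke at GY1  (J1: last free bond brings flow in)
β1 stroke at GY1  (through GY1, causality inverts; strokes same side of GY1)
β3 stroke at J2  (prefer integral on C1)
β4 stroke at R1  (J2 effort already set via bond 3)
β6 stroke at I1  (J2: bond 3 brought effort, rest push out)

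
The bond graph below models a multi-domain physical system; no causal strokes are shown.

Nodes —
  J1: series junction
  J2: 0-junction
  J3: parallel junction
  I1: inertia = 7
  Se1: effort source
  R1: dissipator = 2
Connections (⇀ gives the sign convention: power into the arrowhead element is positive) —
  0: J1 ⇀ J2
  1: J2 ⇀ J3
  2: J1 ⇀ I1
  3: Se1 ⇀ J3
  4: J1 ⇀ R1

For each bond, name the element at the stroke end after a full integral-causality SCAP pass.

bond 0 stroke→J1
bond 1 stroke→J2
bond 2 stroke→I1
bond 3 stroke→J3
bond 4 stroke→J1

b3 stroke→J3  (Se1 (Se) sets effort on bond)
b1 stroke→J2  (J3: bond 3 brought effort, rest push out)
b0 stroke→J1  (0-jn J2 has e-setter on 1)
b2 stroke→I1  (I1 outputs flow p/I1)
b4 stroke→J1  (1-jn J1 has f-setter on 2)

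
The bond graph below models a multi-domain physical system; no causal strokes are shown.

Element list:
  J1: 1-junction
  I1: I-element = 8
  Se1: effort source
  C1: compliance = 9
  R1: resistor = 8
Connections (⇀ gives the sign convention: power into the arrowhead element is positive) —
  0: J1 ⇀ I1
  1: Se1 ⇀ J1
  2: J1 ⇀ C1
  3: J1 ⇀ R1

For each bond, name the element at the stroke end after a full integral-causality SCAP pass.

β0 stroke at I1
β1 stroke at J1
β2 stroke at J1
β3 stroke at J1

bond 1 |J1  (Se1: effort source, stroke at far end)
bond 0 |I1  (I1 integral (f out))
bond 2 |J1  (common-f at J1 fixed by 0)
bond 3 |J1  (1-jn J1 has f-setter on 0)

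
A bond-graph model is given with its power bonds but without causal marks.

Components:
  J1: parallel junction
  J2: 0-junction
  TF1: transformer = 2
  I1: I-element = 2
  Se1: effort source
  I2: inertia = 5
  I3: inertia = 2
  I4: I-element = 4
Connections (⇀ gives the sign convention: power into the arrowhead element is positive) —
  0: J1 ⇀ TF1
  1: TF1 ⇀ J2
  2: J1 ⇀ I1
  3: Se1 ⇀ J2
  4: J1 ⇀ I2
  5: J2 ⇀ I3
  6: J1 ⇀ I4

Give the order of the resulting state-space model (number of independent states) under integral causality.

bond 3 →J2  (source Se1 imposes e)
bond 1 →TF1  (0-jn J2 has e-setter on 3)
bond 5 →I3  (common-e at J2 fixed by 3)
bond 0 →J1  (TF1: transformer flips bond 1)
bond 2 →I1  (J1: bond 0 brought effort, rest push out)
bond 4 →I2  (common-e at J1 fixed by 0)
bond 6 →I4  (J1: bond 0 brought effort, rest push out)

4  (I1, I2, I3, I4 all integral)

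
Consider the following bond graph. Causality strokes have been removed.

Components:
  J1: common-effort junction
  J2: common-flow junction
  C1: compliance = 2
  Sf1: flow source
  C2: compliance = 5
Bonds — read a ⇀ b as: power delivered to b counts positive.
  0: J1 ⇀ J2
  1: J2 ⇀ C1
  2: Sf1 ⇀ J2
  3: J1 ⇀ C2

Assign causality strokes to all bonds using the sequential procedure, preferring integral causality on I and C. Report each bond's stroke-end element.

#0 |J2
#1 |J2
#2 |Sf1
#3 |J1

β2 stroke at Sf1  (Sf1 fixes flow; stroke at Sf1)
β0 stroke at J2  (J2 flow already set via bond 2)
β1 stroke at J2  (J2: bond 2 brought flow, rest push out)
β3 stroke at J1  (only one effort-in slot at J1)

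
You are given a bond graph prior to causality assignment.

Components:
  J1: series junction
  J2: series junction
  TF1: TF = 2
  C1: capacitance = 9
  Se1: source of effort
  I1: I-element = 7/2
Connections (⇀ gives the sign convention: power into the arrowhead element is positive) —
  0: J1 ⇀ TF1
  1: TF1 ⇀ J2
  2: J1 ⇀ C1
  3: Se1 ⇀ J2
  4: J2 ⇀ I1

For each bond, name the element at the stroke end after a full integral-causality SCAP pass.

b3 |J2  (Se1 (Se) sets effort on bond)
b2 |J1  (C1: C, integral causality)
b0 |TF1  (closing 1-jn rule on J1)
b1 |J2  (TF TF1: opposite of bond 0)
b4 |I1  (J2: last free bond brings flow in)

#0 |TF1
#1 |J2
#2 |J1
#3 |J2
#4 |I1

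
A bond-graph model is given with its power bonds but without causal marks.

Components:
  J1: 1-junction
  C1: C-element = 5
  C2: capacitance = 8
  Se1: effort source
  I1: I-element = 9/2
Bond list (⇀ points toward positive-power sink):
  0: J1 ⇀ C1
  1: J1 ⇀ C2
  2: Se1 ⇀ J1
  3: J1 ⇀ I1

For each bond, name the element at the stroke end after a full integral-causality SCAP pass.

#0 stroke at J1
#1 stroke at J1
#2 stroke at J1
#3 stroke at I1

bond 2 →J1  (Se1 (Se) sets effort on bond)
bond 0 →J1  (prefer integral on C1)
bond 1 →J1  (prefer integral on C2)
bond 3 →I1  (only one flow-in slot at J1)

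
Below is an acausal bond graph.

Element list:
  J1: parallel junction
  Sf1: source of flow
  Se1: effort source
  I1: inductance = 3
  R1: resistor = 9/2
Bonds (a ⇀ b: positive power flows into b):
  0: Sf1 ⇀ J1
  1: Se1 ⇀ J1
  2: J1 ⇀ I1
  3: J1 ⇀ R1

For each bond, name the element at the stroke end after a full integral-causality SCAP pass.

#0 →Sf1  (Sf1 fixes flow; stroke at Sf1)
#1 →J1  (Se1 fixes effort; stroke away)
#2 →I1  (J1 effort already set via bond 1)
#3 →R1  (J1: bond 1 brought effort, rest push out)

β0 stroke→Sf1
β1 stroke→J1
β2 stroke→I1
β3 stroke→R1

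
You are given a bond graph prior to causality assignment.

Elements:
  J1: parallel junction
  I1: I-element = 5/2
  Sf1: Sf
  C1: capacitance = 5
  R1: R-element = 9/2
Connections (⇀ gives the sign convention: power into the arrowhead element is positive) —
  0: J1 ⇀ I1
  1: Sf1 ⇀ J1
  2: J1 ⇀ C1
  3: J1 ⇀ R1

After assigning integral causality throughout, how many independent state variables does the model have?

β1 |Sf1  (source Sf1 imposes f)
β0 |I1  (I1 outputs flow p/I1)
β2 |J1  (C1 outputs effort q/C1)
β3 |R1  (0-jn J1 has e-setter on 2)

2  (C1, I1 all integral)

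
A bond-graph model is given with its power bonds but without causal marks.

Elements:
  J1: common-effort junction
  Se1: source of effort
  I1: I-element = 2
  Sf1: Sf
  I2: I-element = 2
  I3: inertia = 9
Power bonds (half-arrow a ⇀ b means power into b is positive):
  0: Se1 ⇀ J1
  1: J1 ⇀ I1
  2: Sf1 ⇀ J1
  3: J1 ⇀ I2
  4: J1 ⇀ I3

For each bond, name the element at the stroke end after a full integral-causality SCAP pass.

bond 0 |J1
bond 1 |I1
bond 2 |Sf1
bond 3 |I2
bond 4 |I3

bond 0 stroke→J1  (Se1 (Se) sets effort on bond)
bond 2 stroke→Sf1  (source Sf1 imposes f)
bond 1 stroke→I1  (J1 effort already set via bond 0)
bond 3 stroke→I2  (J1 effort already set via bond 0)
bond 4 stroke→I3  (common-e at J1 fixed by 0)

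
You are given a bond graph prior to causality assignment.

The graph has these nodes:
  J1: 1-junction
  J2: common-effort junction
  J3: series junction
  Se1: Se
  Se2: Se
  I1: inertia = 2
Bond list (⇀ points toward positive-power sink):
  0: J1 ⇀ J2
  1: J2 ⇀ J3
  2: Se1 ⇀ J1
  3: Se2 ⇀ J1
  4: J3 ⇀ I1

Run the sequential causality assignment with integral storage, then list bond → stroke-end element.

bond 2 stroke→J1  (Se1 fixes effort; stroke away)
bond 3 stroke→J1  (Se2 fixes effort; stroke away)
bond 0 stroke→J2  (J1: last free bond brings flow in)
bond 1 stroke→J3  (0-jn J2 has e-setter on 0)
bond 4 stroke→I1  (J3 needs exactly one f-in)

#0 stroke at J2
#1 stroke at J3
#2 stroke at J1
#3 stroke at J1
#4 stroke at I1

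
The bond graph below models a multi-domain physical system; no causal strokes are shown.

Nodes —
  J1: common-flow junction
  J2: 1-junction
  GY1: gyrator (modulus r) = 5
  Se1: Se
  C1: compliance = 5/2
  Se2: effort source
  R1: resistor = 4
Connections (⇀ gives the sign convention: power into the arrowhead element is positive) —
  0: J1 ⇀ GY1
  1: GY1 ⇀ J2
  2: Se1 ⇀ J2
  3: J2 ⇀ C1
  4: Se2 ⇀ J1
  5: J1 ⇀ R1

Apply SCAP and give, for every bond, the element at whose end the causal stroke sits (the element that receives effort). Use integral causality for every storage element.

bond 2 stroke→J2  (Se1 (Se) sets effort on bond)
bond 4 stroke→J1  (Se2 (Se) sets effort on bond)
bond 3 stroke→J2  (prefer integral on C1)
bond 1 stroke→GY1  (only one flow-in slot at J2)
bond 0 stroke→GY1  (GY1 both-in/both-out from 1)
bond 5 stroke→J1  (J1 flow already set via bond 0)

β0 →GY1
β1 →GY1
β2 →J2
β3 →J2
β4 →J1
β5 →J1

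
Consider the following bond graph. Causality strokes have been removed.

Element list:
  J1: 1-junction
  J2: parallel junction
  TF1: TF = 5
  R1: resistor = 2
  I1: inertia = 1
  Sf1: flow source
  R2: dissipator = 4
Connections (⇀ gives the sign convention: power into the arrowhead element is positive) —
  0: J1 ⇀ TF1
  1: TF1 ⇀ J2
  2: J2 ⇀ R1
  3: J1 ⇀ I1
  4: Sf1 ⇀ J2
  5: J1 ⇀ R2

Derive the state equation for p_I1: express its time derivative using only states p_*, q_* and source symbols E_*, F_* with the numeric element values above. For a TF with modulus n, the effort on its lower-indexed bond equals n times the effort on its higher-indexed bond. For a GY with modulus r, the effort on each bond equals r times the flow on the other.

β4 |Sf1  (Sf1 fixes flow; stroke at Sf1)
β3 |I1  (I1 integral (f out))
β0 |J1  (common-f at J1 fixed by 3)
β5 |J1  (J1: bond 3 brought flow, rest push out)
β1 |TF1  (through TF1, causality passes straight; one stroke at TF1)
β2 |J2  (closing 0-jn rule on J2)

dp_I1/dt = -10*F_Sf1 - 54*p_I1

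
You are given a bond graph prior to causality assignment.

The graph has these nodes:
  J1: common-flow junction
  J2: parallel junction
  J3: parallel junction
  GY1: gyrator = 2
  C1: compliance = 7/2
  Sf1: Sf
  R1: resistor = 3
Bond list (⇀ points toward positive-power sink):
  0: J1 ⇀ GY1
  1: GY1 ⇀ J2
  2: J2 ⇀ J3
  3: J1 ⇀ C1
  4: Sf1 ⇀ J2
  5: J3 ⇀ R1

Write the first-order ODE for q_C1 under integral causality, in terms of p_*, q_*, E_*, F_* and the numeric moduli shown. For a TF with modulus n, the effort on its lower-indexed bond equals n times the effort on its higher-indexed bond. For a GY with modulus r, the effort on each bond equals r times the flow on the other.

#4 stroke→Sf1  (source Sf1 imposes f)
#3 stroke→J1  (prefer integral on C1)
#0 stroke→GY1  (only one flow-in slot at J1)
#1 stroke→GY1  (GY GY1: same side as bond 0)
#2 stroke→J2  (J2: last free bond brings effort in)
#5 stroke→J3  (J3 needs exactly one e-in)

dq_C1/dt = 3*F_Sf1/2 - 3*q_C1/14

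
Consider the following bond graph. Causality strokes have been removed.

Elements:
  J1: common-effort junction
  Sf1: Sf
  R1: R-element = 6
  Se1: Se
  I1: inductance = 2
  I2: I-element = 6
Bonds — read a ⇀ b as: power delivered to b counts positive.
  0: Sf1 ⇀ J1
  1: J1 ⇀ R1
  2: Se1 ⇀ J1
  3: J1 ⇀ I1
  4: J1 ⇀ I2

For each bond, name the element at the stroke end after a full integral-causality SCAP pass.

b0 |Sf1
b1 |R1
b2 |J1
b3 |I1
b4 |I2

bond 0 stroke→Sf1  (source Sf1 imposes f)
bond 2 stroke→J1  (source Se1 imposes e)
bond 1 stroke→R1  (J1 effort already set via bond 2)
bond 3 stroke→I1  (0-jn J1 has e-setter on 2)
bond 4 stroke→I2  (J1 effort already set via bond 2)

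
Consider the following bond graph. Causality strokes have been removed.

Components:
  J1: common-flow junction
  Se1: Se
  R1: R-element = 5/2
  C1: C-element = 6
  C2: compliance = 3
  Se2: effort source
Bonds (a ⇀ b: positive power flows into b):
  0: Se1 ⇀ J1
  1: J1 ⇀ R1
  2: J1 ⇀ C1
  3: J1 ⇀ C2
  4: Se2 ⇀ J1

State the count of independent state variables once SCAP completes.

#0 →J1  (Se1 (Se) sets effort on bond)
#4 →J1  (Se2 fixes effort; stroke away)
#2 →J1  (C1 outputs effort q/C1)
#3 →J1  (C2 integral (e out))
#1 →R1  (closing 1-jn rule on J1)

2  (C1, C2 all integral)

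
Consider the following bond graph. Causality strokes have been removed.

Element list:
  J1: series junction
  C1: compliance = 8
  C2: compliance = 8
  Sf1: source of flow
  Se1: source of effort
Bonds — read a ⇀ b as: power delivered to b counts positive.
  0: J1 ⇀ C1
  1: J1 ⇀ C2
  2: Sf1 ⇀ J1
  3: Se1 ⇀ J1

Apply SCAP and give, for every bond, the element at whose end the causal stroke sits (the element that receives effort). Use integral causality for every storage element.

#2 stroke at Sf1  (Sf1: flow source, stroke at near end)
#3 stroke at J1  (Se1 fixes effort; stroke away)
#0 stroke at J1  (common-f at J1 fixed by 2)
#1 stroke at J1  (common-f at J1 fixed by 2)

bond 0 stroke→J1
bond 1 stroke→J1
bond 2 stroke→Sf1
bond 3 stroke→J1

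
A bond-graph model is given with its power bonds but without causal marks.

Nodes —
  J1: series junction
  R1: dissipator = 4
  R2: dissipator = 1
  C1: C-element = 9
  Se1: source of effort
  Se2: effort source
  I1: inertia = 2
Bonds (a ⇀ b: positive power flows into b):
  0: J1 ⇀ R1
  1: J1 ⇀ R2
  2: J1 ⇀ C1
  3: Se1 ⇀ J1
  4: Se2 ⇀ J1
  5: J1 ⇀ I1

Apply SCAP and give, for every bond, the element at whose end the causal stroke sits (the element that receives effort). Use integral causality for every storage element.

#3 stroke→J1  (Se1 fixes effort; stroke away)
#4 stroke→J1  (source Se2 imposes e)
#2 stroke→J1  (prefer integral on C1)
#5 stroke→I1  (prefer integral on I1)
#0 stroke→J1  (common-f at J1 fixed by 5)
#1 stroke→J1  (J1: bond 5 brought flow, rest push out)

#0 |J1
#1 |J1
#2 |J1
#3 |J1
#4 |J1
#5 |I1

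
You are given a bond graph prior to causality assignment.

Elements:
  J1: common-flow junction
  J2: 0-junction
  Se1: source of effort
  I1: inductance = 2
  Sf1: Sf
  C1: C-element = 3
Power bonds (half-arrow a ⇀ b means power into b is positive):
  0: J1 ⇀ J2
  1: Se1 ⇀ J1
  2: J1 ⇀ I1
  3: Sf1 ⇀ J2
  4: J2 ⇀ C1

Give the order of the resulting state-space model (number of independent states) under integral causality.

β1 |J1  (source Se1 imposes e)
β3 |Sf1  (source Sf1 imposes f)
β2 |I1  (I1 integral (f out))
β0 |J1  (J1: bond 2 brought flow, rest push out)
β4 |J2  (closing 0-jn rule on J2)

2  (C1, I1 all integral)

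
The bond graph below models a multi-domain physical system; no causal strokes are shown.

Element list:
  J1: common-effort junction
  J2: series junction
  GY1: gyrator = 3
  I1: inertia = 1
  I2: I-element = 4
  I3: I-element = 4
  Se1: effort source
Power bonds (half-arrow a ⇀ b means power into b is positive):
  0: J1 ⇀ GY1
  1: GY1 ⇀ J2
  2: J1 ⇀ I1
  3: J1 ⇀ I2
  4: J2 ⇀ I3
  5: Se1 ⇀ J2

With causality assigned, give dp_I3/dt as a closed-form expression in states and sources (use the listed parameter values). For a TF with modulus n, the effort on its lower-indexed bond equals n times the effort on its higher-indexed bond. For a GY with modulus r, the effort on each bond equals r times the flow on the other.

dp_I3/dt = E_Se1 - 3*p_I1 - 3*p_I2/4

bond 5 stroke→J2  (Se1: effort source, stroke at far end)
bond 2 stroke→I1  (I1: I, integral causality)
bond 3 stroke→I2  (prefer integral on I2)
bond 0 stroke→J1  (J1: last free bond brings effort in)
bond 1 stroke→J2  (GY GY1: same side as bond 0)
bond 4 stroke→I3  (J2 needs exactly one f-in)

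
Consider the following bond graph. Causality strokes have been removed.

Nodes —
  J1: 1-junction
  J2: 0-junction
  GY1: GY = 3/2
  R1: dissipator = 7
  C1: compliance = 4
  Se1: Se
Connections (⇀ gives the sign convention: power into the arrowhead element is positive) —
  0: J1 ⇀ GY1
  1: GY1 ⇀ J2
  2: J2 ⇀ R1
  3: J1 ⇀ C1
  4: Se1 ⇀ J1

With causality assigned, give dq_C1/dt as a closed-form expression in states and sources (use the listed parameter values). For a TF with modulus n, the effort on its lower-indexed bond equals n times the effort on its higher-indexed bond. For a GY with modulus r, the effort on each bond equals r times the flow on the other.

β4 stroke at J1  (Se1 fixes effort; stroke away)
β3 stroke at J1  (C1: C, integral causality)
β0 stroke at GY1  (J1 needs exactly one f-in)
β1 stroke at GY1  (GY1 both-in/both-out from 0)
β2 stroke at J2  (closing 0-jn rule on J2)

dq_C1/dt = 28*E_Se1/9 - 7*q_C1/9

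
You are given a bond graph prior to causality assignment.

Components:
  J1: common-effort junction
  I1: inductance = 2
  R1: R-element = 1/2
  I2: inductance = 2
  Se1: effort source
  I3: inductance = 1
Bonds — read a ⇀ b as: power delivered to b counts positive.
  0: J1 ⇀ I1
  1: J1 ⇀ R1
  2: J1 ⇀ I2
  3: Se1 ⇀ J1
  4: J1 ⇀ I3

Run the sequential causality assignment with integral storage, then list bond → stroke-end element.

β3 stroke→J1  (Se1 (Se) sets effort on bond)
β0 stroke→I1  (0-jn J1 has e-setter on 3)
β1 stroke→R1  (0-jn J1 has e-setter on 3)
β2 stroke→I2  (common-e at J1 fixed by 3)
β4 stroke→I3  (common-e at J1 fixed by 3)

β0 |I1
β1 |R1
β2 |I2
β3 |J1
β4 |I3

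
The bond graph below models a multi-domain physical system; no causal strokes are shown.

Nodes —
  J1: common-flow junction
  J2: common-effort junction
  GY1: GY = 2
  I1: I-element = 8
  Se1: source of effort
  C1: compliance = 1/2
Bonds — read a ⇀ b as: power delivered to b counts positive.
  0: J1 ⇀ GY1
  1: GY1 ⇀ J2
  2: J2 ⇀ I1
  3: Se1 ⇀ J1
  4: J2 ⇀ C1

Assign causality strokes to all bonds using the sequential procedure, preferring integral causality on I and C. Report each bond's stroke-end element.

β3 stroke→J1  (Se1 (Se) sets effort on bond)
β0 stroke→GY1  (J1 needs exactly one f-in)
β1 stroke→GY1  (GY1 both-in/both-out from 0)
β2 stroke→I1  (I1 integral (f out))
β4 stroke→J2  (J2 needs exactly one e-in)

bond 0 |GY1
bond 1 |GY1
bond 2 |I1
bond 3 |J1
bond 4 |J2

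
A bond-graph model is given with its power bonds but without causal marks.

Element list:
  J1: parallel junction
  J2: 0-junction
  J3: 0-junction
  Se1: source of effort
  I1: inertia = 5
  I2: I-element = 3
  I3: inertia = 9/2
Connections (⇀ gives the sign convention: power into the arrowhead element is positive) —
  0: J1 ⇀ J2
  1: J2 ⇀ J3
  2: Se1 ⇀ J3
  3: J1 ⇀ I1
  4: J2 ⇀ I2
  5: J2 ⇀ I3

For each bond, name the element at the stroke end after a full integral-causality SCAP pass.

b0 |J1
b1 |J2
b2 |J3
b3 |I1
b4 |I2
b5 |I3

β2 stroke→J3  (Se1: effort source, stroke at far end)
β1 stroke→J2  (common-e at J3 fixed by 2)
β0 stroke→J1  (J2: bond 1 brought effort, rest push out)
β4 stroke→I2  (J2 effort already set via bond 1)
β5 stroke→I3  (J2 effort already set via bond 1)
β3 stroke→I1  (0-jn J1 has e-setter on 0)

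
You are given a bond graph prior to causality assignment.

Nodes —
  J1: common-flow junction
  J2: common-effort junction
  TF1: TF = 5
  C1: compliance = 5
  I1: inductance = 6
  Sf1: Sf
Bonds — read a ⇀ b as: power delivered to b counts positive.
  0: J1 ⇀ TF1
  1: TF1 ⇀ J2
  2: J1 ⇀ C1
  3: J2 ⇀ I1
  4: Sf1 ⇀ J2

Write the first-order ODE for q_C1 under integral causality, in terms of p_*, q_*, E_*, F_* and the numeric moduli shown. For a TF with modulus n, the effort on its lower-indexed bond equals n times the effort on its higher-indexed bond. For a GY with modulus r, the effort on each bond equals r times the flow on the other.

dq_C1/dt = -F_Sf1/5 + p_I1/30

#4 stroke→Sf1  (Sf1 (Sf) sets flow on bond)
#2 stroke→J1  (C1: C, integral causality)
#0 stroke→TF1  (J1 needs exactly one f-in)
#1 stroke→J2  (TF1 one-in-one-out from 0)
#3 stroke→I1  (J2: bond 1 brought effort, rest push out)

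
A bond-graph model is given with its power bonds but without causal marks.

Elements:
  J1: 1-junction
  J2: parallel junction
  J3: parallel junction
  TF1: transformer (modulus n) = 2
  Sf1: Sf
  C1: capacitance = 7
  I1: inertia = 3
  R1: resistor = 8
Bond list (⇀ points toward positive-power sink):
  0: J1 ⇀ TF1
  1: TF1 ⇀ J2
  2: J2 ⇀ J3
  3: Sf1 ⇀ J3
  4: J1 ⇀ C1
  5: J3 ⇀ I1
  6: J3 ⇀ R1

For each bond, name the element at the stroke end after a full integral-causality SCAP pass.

#3 →Sf1  (Sf1 fixes flow; stroke at Sf1)
#4 →J1  (C1: C, integral causality)
#0 →TF1  (J1 needs exactly one f-in)
#1 →J2  (TF1 one-in-one-out from 0)
#2 →J3  (J2 effort already set via bond 1)
#5 →I1  (0-jn J3 has e-setter on 2)
#6 →R1  (J3: bond 2 brought effort, rest push out)

b0 |TF1
b1 |J2
b2 |J3
b3 |Sf1
b4 |J1
b5 |I1
b6 |R1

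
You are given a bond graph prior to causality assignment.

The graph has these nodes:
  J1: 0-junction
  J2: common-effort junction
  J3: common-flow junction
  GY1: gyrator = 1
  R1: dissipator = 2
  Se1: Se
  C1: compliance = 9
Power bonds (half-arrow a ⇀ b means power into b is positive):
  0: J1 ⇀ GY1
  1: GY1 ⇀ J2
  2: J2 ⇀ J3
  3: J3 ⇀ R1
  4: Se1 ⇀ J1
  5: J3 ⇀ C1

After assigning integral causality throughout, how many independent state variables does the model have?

1  (C1 all integral)

#4 →J1  (source Se1 imposes e)
#0 →GY1  (0-jn J1 has e-setter on 4)
#1 →GY1  (GY1 both-in/both-out from 0)
#2 →J2  (closing 0-jn rule on J2)
#3 →J3  (J3 flow already set via bond 2)
#5 →J3  (J3: bond 2 brought flow, rest push out)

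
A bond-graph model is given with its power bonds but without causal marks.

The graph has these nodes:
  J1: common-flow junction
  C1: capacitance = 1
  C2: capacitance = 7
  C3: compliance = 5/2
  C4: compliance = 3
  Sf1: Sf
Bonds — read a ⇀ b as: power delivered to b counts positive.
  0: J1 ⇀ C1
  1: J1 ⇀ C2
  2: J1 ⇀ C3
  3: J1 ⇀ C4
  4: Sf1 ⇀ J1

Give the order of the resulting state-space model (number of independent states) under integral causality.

4  (C1, C2, C3, C4 all integral)

β4 |Sf1  (Sf1 fixes flow; stroke at Sf1)
β0 |J1  (J1: bond 4 brought flow, rest push out)
β1 |J1  (common-f at J1 fixed by 4)
β2 |J1  (common-f at J1 fixed by 4)
β3 |J1  (1-jn J1 has f-setter on 4)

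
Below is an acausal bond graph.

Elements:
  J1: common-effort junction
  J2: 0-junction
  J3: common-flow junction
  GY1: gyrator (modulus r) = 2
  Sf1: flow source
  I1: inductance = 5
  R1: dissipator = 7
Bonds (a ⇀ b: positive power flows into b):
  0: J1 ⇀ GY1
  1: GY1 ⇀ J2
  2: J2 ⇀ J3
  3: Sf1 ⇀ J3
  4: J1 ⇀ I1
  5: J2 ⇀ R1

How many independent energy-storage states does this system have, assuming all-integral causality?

1  (I1 all integral)

bond 3 stroke→Sf1  (Sf1 (Sf) sets flow on bond)
bond 2 stroke→J3  (common-f at J3 fixed by 3)
bond 4 stroke→I1  (prefer integral on I1)
bond 0 stroke→J1  (J1 needs exactly one e-in)
bond 1 stroke→J2  (GY1: gyrator matches bond 0)
bond 5 stroke→R1  (J2 effort already set via bond 1)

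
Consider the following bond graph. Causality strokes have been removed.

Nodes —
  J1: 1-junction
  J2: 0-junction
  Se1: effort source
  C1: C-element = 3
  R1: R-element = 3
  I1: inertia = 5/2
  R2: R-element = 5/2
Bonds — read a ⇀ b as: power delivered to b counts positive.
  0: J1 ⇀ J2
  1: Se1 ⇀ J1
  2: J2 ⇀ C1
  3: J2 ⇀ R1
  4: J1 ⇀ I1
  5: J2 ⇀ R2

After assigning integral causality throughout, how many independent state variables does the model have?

2  (C1, I1 all integral)

bond 1 →J1  (source Se1 imposes e)
bond 2 →J2  (C1 outputs effort q/C1)
bond 0 →J1  (0-jn J2 has e-setter on 2)
bond 3 →R1  (J2: bond 2 brought effort, rest push out)
bond 5 →R2  (0-jn J2 has e-setter on 2)
bond 4 →I1  (J1 needs exactly one f-in)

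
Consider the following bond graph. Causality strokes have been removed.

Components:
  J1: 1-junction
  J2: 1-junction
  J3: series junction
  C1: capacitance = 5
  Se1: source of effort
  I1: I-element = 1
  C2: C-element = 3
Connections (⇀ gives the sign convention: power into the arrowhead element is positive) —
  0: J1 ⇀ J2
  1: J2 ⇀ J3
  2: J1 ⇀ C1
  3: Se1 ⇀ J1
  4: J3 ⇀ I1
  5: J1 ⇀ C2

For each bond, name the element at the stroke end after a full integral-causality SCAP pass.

bond 0 stroke→J2
bond 1 stroke→J3
bond 2 stroke→J1
bond 3 stroke→J1
bond 4 stroke→I1
bond 5 stroke→J1

#3 stroke→J1  (source Se1 imposes e)
#2 stroke→J1  (C1 integral (e out))
#4 stroke→I1  (I1: I, integral causality)
#1 stroke→J3  (common-f at J3 fixed by 4)
#0 stroke→J2  (J2 flow already set via bond 1)
#5 stroke→J1  (J1: bond 0 brought flow, rest push out)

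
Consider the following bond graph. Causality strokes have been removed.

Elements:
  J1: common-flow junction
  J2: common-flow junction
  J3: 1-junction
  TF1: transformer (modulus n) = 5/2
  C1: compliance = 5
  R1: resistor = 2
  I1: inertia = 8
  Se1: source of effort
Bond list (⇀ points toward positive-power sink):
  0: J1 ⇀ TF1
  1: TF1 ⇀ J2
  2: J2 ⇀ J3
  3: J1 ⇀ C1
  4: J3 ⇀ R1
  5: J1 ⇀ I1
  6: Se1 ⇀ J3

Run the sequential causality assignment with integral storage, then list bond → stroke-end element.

b0 →J1
b1 →TF1
b2 →J2
b3 →J1
b4 →J3
b5 →I1
b6 →J3

bond 6 stroke→J3  (Se1 (Se) sets effort on bond)
bond 3 stroke→J1  (C1: C, integral causality)
bond 5 stroke→I1  (prefer integral on I1)
bond 0 stroke→J1  (common-f at J1 fixed by 5)
bond 1 stroke→TF1  (through TF1, causality passes straight; one stroke at TF1)
bond 2 stroke→J2  (J2 flow already set via bond 1)
bond 4 stroke→J3  (J3 flow already set via bond 2)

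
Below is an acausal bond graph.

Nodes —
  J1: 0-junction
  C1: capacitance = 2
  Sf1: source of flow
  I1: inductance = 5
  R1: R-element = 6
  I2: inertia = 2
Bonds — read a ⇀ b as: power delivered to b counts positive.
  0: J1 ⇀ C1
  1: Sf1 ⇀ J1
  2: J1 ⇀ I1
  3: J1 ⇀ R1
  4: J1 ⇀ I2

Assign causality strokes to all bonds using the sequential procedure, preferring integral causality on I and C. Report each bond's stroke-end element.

#0 stroke at J1
#1 stroke at Sf1
#2 stroke at I1
#3 stroke at R1
#4 stroke at I2

β1 →Sf1  (Sf1 fixes flow; stroke at Sf1)
β0 →J1  (C1 integral (e out))
β2 →I1  (J1 effort already set via bond 0)
β3 →R1  (0-jn J1 has e-setter on 0)
β4 →I2  (0-jn J1 has e-setter on 0)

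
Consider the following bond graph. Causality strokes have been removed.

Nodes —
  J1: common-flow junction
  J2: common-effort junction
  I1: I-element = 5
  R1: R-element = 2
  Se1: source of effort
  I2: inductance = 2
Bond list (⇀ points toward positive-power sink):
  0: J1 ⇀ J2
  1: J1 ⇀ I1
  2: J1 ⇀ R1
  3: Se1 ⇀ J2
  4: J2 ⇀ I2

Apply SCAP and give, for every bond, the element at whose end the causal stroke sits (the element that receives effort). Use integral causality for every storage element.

bond 0 →J1
bond 1 →I1
bond 2 →J1
bond 3 →J2
bond 4 →I2

β3 stroke at J2  (Se1 (Se) sets effort on bond)
β0 stroke at J1  (J2: bond 3 brought effort, rest push out)
β4 stroke at I2  (common-e at J2 fixed by 3)
β1 stroke at I1  (I1: I, integral causality)
β2 stroke at J1  (J1 flow already set via bond 1)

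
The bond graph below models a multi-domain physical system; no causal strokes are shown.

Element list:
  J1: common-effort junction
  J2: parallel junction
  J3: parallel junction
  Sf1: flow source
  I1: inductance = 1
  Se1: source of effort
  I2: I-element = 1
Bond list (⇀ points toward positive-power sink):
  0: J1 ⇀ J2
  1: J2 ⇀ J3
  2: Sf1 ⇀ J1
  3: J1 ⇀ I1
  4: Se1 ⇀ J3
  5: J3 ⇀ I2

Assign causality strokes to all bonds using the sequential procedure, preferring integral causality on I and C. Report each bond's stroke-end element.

b2 stroke→Sf1  (source Sf1 imposes f)
b4 stroke→J3  (Se1 (Se) sets effort on bond)
b1 stroke→J2  (common-e at J3 fixed by 4)
b5 stroke→I2  (0-jn J3 has e-setter on 4)
b0 stroke→J1  (J2: bond 1 brought effort, rest push out)
b3 stroke→I1  (common-e at J1 fixed by 0)

b0 stroke at J1
b1 stroke at J2
b2 stroke at Sf1
b3 stroke at I1
b4 stroke at J3
b5 stroke at I2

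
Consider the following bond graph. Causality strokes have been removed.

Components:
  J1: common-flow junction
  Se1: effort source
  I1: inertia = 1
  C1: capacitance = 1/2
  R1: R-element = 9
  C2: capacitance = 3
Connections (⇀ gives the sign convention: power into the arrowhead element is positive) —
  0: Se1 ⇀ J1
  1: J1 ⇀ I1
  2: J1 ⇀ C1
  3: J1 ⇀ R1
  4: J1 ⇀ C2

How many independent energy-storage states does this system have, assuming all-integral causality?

b0 →J1  (Se1 fixes effort; stroke away)
b1 →I1  (prefer integral on I1)
b2 →J1  (common-f at J1 fixed by 1)
b3 →J1  (common-f at J1 fixed by 1)
b4 →J1  (J1 flow already set via bond 1)

3  (C1, C2, I1 all integral)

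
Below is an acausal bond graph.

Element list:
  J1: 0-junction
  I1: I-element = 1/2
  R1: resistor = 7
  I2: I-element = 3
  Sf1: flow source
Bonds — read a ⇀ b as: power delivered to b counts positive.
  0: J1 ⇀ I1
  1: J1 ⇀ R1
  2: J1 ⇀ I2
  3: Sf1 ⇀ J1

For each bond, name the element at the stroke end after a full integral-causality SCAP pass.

bond 3 stroke at Sf1  (Sf1: flow source, stroke at near end)
bond 0 stroke at I1  (I1 outputs flow p/I1)
bond 2 stroke at I2  (I2 integral (f out))
bond 1 stroke at J1  (only one effort-in slot at J1)

#0 |I1
#1 |J1
#2 |I2
#3 |Sf1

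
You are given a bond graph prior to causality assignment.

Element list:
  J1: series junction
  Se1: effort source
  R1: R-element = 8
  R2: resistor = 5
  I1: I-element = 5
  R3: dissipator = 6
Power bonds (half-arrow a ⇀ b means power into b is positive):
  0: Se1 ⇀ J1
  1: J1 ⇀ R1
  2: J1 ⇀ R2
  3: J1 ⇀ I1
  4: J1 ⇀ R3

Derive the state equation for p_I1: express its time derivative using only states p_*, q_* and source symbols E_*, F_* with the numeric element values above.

bond 0 stroke at J1  (source Se1 imposes e)
bond 3 stroke at I1  (I1 integral (f out))
bond 1 stroke at J1  (J1 flow already set via bond 3)
bond 2 stroke at J1  (J1: bond 3 brought flow, rest push out)
bond 4 stroke at J1  (J1 flow already set via bond 3)

dp_I1/dt = E_Se1 - 19*p_I1/5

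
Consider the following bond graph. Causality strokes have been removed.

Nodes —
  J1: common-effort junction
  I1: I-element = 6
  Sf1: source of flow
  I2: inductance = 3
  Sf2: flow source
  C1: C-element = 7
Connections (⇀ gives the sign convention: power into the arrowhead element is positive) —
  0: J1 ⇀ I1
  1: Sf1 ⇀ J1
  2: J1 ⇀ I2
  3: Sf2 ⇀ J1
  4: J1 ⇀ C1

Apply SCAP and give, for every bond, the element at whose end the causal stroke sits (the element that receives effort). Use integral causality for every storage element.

β1 stroke→Sf1  (Sf1 fixes flow; stroke at Sf1)
β3 stroke→Sf2  (Sf2 fixes flow; stroke at Sf2)
β0 stroke→I1  (prefer integral on I1)
β2 stroke→I2  (I2 integral (f out))
β4 stroke→J1  (closing 0-jn rule on J1)

β0 →I1
β1 →Sf1
β2 →I2
β3 →Sf2
β4 →J1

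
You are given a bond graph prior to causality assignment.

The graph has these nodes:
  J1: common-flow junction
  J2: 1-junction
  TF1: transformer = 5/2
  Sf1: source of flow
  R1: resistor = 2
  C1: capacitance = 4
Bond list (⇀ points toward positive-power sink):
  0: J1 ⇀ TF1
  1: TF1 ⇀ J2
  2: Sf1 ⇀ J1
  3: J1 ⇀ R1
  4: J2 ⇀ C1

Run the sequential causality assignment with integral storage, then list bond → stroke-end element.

β2 |Sf1  (Sf1 fixes flow; stroke at Sf1)
β0 |J1  (J1: bond 2 brought flow, rest push out)
β3 |J1  (J1 flow already set via bond 2)
β1 |TF1  (TF TF1: opposite of bond 0)
β4 |J2  (J2 flow already set via bond 1)

bond 0 stroke at J1
bond 1 stroke at TF1
bond 2 stroke at Sf1
bond 3 stroke at J1
bond 4 stroke at J2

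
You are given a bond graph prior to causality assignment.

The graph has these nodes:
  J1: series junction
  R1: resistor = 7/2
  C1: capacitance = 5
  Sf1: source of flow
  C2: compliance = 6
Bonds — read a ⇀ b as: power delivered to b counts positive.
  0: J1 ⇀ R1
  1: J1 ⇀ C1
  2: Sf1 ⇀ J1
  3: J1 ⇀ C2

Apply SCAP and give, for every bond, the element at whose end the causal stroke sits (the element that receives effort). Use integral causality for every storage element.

β0 |J1
β1 |J1
β2 |Sf1
β3 |J1

b2 →Sf1  (Sf1: flow source, stroke at near end)
b0 →J1  (J1: bond 2 brought flow, rest push out)
b1 →J1  (common-f at J1 fixed by 2)
b3 →J1  (common-f at J1 fixed by 2)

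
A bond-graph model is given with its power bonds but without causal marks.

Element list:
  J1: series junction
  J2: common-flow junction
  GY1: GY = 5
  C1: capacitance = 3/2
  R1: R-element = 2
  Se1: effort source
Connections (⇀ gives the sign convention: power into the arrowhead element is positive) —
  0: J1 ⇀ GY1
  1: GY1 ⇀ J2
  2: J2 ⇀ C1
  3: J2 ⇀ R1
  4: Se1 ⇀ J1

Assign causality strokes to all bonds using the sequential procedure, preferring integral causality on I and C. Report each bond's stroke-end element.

#4 |J1  (Se1 fixes effort; stroke away)
#0 |GY1  (J1 needs exactly one f-in)
#1 |GY1  (GY1 both-in/both-out from 0)
#2 |J2  (common-f at J2 fixed by 1)
#3 |J2  (1-jn J2 has f-setter on 1)

b0 →GY1
b1 →GY1
b2 →J2
b3 →J2
b4 →J1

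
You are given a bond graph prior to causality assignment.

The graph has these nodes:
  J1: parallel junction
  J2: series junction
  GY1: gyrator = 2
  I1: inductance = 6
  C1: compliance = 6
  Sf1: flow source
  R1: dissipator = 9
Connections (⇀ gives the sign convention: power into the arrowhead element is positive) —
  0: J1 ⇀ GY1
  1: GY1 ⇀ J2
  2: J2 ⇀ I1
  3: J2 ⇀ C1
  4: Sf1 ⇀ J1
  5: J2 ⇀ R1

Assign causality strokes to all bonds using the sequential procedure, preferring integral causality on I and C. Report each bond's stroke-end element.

#0 stroke at J1
#1 stroke at J2
#2 stroke at I1
#3 stroke at J2
#4 stroke at Sf1
#5 stroke at J2

b4 →Sf1  (source Sf1 imposes f)
b0 →J1  (closing 0-jn rule on J1)
b1 →J2  (through GY1, causality inverts; strokes same side of GY1)
b2 →I1  (I1 outputs flow p/I1)
b3 →J2  (1-jn J2 has f-setter on 2)
b5 →J2  (1-jn J2 has f-setter on 2)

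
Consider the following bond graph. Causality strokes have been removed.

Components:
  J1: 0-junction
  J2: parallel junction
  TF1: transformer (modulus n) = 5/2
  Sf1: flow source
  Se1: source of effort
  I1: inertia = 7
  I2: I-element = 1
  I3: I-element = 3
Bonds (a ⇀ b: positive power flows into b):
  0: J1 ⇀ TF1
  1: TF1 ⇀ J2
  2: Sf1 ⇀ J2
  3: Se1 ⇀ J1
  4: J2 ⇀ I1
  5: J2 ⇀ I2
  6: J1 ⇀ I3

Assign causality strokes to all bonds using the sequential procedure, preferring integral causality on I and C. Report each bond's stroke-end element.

#2 stroke→Sf1  (source Sf1 imposes f)
#3 stroke→J1  (source Se1 imposes e)
#0 stroke→TF1  (J1 effort already set via bond 3)
#6 stroke→I3  (J1 effort already set via bond 3)
#1 stroke→J2  (TF1: transformer flips bond 0)
#4 stroke→I1  (common-e at J2 fixed by 1)
#5 stroke→I2  (J2 effort already set via bond 1)

b0 |TF1
b1 |J2
b2 |Sf1
b3 |J1
b4 |I1
b5 |I2
b6 |I3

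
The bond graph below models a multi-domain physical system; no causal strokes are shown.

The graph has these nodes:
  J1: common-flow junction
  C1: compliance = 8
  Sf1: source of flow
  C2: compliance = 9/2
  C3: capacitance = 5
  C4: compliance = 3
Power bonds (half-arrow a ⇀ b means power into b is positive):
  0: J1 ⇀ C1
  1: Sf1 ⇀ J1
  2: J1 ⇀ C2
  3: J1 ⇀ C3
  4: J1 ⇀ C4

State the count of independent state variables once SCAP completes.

4  (C1, C2, C3, C4 all integral)

β1 →Sf1  (Sf1 (Sf) sets flow on bond)
β0 →J1  (common-f at J1 fixed by 1)
β2 →J1  (common-f at J1 fixed by 1)
β3 →J1  (J1: bond 1 brought flow, rest push out)
β4 →J1  (J1: bond 1 brought flow, rest push out)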